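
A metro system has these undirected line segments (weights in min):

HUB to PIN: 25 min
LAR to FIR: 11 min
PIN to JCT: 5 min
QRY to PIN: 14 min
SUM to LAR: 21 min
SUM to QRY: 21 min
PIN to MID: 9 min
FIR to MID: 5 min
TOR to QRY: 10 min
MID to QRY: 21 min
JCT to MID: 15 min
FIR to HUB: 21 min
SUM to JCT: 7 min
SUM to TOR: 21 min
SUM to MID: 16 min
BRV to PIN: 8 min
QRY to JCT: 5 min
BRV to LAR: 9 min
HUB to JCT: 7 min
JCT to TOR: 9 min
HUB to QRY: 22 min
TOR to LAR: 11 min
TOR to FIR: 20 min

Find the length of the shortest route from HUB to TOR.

16 min

Enumerating some paths:
HUB–JCT–TOR: 7+9 = 16
HUB–JCT–QRY–TOR: 7+5+10 = 22
HUB–JCT–SUM–TOR: 7+7+21 = 35
HUB–QRY–TOR: 22+10 = 32
The minimum is 16 min via HUB–JCT–TOR.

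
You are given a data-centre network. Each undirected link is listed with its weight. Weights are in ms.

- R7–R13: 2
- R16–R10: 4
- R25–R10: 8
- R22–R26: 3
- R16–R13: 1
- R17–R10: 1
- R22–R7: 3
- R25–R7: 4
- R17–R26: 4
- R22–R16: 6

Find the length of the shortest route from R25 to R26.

10 ms

Enumerating some paths:
R25–R7–R22–R26: 4+3+3 = 10
R25–R7–R13–R16–R22–R26: 4+2+1+6+3 = 16
R25–R10–R17–R26: 8+1+4 = 13
R25–R7–R13–R16–R10–R17–R26: 4+2+1+4+1+4 = 16
The minimum is 10 ms via R25–R7–R22–R26.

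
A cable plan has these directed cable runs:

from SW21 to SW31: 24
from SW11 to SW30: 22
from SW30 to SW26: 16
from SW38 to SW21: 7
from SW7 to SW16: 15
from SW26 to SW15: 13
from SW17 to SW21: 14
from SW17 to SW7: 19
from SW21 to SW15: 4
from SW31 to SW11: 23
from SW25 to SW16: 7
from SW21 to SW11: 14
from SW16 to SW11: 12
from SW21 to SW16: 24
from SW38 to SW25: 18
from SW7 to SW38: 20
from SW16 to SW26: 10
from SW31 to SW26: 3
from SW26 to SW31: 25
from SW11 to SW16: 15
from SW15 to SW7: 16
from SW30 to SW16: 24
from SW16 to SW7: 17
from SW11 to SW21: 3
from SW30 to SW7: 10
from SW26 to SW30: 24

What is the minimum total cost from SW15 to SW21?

43

Running Dijkstra from SW15:
SW15: 0
SW7: 16  (via SW15)
SW16: 31  (via SW7)
SW38: 36  (via SW7)
SW26: 41  (via SW16)
SW21: 43  (via SW38)
Shortest route: SW15–SW7–SW38–SW21 = 43.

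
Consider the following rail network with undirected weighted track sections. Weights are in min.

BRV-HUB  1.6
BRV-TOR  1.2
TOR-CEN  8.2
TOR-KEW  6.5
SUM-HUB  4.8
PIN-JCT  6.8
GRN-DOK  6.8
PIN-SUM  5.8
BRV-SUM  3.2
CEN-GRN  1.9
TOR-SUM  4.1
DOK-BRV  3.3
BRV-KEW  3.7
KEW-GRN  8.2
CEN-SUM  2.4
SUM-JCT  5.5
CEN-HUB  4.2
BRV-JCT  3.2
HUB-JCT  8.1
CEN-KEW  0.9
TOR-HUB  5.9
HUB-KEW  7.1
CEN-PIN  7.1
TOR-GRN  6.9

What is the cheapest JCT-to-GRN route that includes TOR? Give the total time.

11.3 min

Best JCT to TOR: JCT–BRV–TOR costing 4.4
Shortest TOR→GRN: TOR–GRN = 6.9
Total via TOR: 4.4 + 6.9 = 11.3 min.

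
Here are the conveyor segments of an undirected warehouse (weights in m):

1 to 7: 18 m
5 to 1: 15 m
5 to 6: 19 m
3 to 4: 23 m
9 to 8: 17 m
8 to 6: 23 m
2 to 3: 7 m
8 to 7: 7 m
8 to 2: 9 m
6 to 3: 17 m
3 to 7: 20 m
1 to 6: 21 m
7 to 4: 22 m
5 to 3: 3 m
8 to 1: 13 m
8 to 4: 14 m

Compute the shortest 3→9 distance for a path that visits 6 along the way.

Best 3 to 6: 3 → 6 costing 17
Best 6 to 9: 6 → 8 → 9 costing 40
Total via 6: 17 + 40 = 57 m.

57 m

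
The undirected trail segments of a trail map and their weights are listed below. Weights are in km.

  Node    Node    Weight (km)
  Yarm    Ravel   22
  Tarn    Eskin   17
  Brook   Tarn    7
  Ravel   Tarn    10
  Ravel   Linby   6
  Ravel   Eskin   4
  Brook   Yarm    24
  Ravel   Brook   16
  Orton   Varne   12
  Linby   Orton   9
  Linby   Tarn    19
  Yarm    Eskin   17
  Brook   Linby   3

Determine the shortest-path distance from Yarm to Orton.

36 km

Shortest distances from Yarm:
Yarm: 0
Eskin: 17  (via Yarm)
Ravel: 21  (via Eskin)
Brook: 24  (via Yarm)
Linby: 27  (via Ravel)
Tarn: 31  (via Ravel)
Orton: 36  (via Linby)
Shortest route: Yarm → Eskin → Ravel → Linby → Orton = 36 km.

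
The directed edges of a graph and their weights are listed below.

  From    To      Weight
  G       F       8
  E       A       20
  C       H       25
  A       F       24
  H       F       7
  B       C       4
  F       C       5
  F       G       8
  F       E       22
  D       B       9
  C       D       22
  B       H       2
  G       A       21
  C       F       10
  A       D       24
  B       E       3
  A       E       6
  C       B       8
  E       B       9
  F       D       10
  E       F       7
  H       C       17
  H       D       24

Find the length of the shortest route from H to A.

36

Candidate routes:
H → F → G → A: 7+8+21 = 36
H → C → B → E → A: 17+8+3+20 = 48
H → F → C → B → E → A: 7+5+8+3+20 = 43
H → F → E → A: 7+22+20 = 49
The minimum is 36 via H → F → G → A.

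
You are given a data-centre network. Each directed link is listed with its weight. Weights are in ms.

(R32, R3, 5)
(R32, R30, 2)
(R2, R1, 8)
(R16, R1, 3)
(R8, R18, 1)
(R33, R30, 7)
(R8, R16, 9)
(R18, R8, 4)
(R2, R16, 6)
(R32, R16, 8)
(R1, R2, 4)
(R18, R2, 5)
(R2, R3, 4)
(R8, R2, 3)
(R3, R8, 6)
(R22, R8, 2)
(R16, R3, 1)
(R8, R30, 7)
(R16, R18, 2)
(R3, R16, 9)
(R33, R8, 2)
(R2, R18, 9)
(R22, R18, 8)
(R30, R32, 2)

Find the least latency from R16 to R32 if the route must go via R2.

Shortest R16→R2: R16–R18–R2 = 7
Best R2 to R32: R2–R3–R8–R30–R32 costing 19
Total via R2: 7 + 19 = 26 ms.

26 ms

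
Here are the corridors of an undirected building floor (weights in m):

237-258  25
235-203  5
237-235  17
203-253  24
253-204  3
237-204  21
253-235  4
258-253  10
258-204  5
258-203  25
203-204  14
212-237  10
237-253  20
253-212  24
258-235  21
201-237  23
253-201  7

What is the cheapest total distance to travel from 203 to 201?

16 m

Enumerating some paths:
203 → 204 → 253 → 201: 14+3+7 = 24
203 → 235 → 253 → 201: 5+4+7 = 16
Cheapest is 203 → 235 → 253 → 201 at 16 m.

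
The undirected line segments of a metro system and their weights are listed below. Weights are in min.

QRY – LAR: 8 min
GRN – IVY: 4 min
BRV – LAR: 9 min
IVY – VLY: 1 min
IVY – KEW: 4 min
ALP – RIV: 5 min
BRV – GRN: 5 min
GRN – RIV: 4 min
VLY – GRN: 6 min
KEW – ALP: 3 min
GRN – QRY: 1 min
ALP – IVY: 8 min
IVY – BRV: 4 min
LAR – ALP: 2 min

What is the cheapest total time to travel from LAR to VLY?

10 min

Candidate routes:
LAR → ALP → KEW → IVY → VLY: 2+3+4+1 = 10
LAR → ALP → IVY → VLY: 2+8+1 = 11
LAR → QRY → GRN → IVY → VLY: 8+1+4+1 = 14
LAR → BRV → IVY → VLY: 9+4+1 = 14
The minimum is 10 min via LAR → ALP → KEW → IVY → VLY.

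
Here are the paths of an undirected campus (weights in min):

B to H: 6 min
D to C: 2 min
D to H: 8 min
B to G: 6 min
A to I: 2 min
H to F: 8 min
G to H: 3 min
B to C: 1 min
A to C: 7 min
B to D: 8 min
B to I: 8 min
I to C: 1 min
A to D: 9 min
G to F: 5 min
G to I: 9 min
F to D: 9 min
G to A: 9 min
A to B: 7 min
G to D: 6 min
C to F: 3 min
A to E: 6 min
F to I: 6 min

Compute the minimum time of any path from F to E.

Shortest distances from F:
F: 0
C: 3  (via F)
B: 4  (via C)
I: 4  (via C)
D: 5  (via C)
G: 5  (via F)
A: 6  (via I)
H: 8  (via F)
E: 12  (via A)
Shortest route: F → C → I → A → E = 12 min.

12 min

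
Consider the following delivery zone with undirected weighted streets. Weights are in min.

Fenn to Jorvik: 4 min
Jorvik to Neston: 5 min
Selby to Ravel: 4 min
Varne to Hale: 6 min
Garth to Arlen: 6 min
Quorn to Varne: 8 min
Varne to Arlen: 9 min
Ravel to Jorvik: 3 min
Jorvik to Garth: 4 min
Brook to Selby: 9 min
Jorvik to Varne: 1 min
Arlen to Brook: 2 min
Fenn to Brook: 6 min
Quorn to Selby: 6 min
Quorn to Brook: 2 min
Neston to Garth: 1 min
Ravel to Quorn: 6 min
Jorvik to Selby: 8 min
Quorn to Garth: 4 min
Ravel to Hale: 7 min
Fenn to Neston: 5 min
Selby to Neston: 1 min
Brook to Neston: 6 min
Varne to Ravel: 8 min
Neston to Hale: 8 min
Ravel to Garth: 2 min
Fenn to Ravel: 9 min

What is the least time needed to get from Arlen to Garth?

6 min

Enumerating some paths:
Arlen - Brook - Quorn - Garth: 2+2+4 = 8
Arlen - Brook - Neston - Garth: 2+6+1 = 9
Arlen - Garth: 6 = 6
The minimum is 6 min via Arlen - Garth.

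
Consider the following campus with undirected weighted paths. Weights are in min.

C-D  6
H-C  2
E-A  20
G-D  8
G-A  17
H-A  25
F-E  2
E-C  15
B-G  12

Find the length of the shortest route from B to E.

41 min

Candidate routes:
B–G–D–C–E: 12+8+6+15 = 41
B–G–A–H–C–E: 12+17+25+2+15 = 71
B–G–A–E: 12+17+20 = 49
Cheapest is B–G–D–C–E at 41 min.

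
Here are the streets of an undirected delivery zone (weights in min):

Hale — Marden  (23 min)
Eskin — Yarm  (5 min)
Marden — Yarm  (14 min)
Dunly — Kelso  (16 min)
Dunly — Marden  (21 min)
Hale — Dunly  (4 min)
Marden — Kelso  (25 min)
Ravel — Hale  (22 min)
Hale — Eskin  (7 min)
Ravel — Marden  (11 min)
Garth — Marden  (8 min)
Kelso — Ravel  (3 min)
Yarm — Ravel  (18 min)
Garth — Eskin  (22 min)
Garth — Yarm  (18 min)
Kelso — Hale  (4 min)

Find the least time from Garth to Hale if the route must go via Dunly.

Best Garth to Dunly: Garth–Marden–Dunly costing 29
Best Dunly to Hale: Dunly–Hale costing 4
Total via Dunly: 29 + 4 = 33 min.

33 min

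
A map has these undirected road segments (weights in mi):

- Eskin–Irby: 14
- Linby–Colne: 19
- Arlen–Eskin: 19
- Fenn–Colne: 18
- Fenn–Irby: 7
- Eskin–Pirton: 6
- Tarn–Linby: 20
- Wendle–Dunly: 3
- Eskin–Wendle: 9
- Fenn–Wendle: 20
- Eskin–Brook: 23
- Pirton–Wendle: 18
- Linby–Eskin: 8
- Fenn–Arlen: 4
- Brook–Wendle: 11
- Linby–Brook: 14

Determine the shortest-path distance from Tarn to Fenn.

49 mi

Running Dijkstra from Tarn:
Tarn: 0
Linby: 20  (via Tarn)
Eskin: 28  (via Linby)
Brook: 34  (via Linby)
Pirton: 34  (via Eskin)
Wendle: 37  (via Eskin)
Colne: 39  (via Linby)
Dunly: 40  (via Wendle)
Irby: 42  (via Eskin)
Arlen: 47  (via Eskin)
Fenn: 49  (via Irby)
Shortest route: Tarn–Linby–Eskin–Irby–Fenn = 49 mi.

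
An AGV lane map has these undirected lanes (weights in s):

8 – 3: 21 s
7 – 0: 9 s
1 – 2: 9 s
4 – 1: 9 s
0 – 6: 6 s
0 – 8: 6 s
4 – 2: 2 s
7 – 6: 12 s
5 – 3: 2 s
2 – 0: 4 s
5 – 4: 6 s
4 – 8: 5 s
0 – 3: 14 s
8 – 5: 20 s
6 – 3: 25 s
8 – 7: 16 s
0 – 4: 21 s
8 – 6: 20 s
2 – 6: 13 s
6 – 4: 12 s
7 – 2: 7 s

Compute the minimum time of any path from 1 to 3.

Candidate routes:
1 - 4 - 5 - 3: 9+6+2 = 17
1 - 2 - 4 - 5 - 3: 9+2+6+2 = 19
The minimum is 17 s via 1 - 4 - 5 - 3.

17 s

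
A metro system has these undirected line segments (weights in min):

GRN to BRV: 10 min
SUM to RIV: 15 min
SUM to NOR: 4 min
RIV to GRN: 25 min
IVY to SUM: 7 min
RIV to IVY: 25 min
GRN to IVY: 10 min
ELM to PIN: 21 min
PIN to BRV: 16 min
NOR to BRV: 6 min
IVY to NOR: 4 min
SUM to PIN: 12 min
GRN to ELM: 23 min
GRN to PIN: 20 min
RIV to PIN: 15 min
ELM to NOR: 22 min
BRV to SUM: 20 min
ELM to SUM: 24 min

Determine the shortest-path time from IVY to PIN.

19 min

Enumerating some paths:
IVY → SUM → PIN: 7+12 = 19
IVY → NOR → SUM → PIN: 4+4+12 = 20
IVY → NOR → BRV → PIN: 4+6+16 = 26
The minimum is 19 min via IVY → SUM → PIN.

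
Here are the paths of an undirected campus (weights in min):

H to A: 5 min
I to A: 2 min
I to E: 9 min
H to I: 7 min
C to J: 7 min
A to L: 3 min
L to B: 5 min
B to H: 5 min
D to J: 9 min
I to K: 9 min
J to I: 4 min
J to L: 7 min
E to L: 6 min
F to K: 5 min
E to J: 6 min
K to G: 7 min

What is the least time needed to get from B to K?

19 min

Running Dijkstra from B:
B: 0
H: 5  (via B)
L: 5  (via B)
A: 8  (via L)
I: 10  (via A)
E: 11  (via L)
J: 12  (via L)
C: 19  (via J)
K: 19  (via I)
Shortest route: B–L–A–I–K = 19 min.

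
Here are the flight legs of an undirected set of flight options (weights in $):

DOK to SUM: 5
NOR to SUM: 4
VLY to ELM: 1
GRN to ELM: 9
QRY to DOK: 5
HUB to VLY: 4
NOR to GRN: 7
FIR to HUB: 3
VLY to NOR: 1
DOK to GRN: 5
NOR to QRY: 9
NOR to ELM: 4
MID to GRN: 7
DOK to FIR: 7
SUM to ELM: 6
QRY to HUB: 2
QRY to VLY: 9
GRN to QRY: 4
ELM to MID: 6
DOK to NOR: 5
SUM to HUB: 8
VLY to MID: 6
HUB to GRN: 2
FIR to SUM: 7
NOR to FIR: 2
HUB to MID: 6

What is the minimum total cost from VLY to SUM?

Candidate routes:
VLY–NOR–FIR–SUM: 1+2+7 = 10
VLY–ELM–NOR–SUM: 1+4+4 = 9
VLY–NOR–SUM: 1+4 = 5
VLY–ELM–SUM: 1+6 = 7
The minimum is $5 via VLY–NOR–SUM.

$5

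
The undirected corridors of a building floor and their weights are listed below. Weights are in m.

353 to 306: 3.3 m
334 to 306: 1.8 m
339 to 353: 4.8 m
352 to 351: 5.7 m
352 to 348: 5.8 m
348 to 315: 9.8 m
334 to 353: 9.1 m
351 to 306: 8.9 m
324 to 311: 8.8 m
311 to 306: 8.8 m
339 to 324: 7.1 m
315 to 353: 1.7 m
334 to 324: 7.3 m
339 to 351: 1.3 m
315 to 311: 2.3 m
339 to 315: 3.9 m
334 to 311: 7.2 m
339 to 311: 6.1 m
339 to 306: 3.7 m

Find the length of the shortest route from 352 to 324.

14.1 m

Shortest distances from 352:
352: 0
351: 5.7  (via 352)
348: 5.8  (via 352)
339: 7  (via 351)
306: 10.7  (via 339)
315: 10.9  (via 339)
353: 11.8  (via 339)
334: 12.5  (via 306)
311: 13.1  (via 339)
324: 14.1  (via 339)
Shortest route: 352–351–339–324 = 14.1 m.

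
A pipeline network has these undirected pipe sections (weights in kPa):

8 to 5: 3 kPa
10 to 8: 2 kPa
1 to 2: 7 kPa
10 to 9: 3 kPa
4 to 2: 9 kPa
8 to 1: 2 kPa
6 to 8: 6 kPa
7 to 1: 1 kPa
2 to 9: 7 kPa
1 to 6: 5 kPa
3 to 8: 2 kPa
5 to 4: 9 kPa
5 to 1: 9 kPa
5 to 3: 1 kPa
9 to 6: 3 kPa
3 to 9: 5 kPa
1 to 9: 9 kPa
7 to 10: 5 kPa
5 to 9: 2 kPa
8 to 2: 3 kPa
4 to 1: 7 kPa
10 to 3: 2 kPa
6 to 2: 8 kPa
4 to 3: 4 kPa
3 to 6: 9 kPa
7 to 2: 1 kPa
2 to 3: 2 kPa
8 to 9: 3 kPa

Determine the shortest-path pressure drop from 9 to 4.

7 kPa

Enumerating some paths:
9–5–3–4: 2+1+4 = 7
9–10–3–4: 3+2+4 = 9
9–3–4: 5+4 = 9
The minimum is 7 kPa via 9–5–3–4.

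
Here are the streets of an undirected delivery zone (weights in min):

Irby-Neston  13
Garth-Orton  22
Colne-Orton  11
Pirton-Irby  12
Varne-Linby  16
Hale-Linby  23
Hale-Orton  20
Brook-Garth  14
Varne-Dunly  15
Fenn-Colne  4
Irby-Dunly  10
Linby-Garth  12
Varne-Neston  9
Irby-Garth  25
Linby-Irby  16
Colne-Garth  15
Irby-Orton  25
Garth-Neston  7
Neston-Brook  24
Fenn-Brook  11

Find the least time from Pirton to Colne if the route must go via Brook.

Shortest Pirton→Brook: Pirton–Irby–Neston–Garth–Brook = 46
Best Brook to Colne: Brook–Fenn–Colne costing 15
Total via Brook: 46 + 15 = 61 min.

61 min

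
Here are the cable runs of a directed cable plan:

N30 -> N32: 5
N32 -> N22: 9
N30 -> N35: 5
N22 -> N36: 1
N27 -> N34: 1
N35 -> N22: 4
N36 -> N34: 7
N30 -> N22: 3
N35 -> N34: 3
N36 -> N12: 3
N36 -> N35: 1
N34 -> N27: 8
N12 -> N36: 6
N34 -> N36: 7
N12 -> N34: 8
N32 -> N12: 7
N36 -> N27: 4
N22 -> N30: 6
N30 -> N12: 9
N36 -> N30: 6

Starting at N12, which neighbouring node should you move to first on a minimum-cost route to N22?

N36

Candidate routes:
N12–N36–N35–N22: 6+1+4 = 11
N12–N36–N30–N35–N22: 6+6+5+4 = 21
N12–N34–N36–N35–N22: 8+7+1+4 = 20
N12–N36–N30–N22: 6+6+3 = 15
The minimum is 11 via N12–N36–N35–N22.
So from N12 the first move is to N36.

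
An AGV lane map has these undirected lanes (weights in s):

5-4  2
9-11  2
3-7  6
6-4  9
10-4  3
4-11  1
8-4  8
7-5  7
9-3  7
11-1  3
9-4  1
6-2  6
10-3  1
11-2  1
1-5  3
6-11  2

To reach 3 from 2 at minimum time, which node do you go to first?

Enumerating some paths:
2 → 11 → 9 → 4 → 10 → 3: 1+2+1+3+1 = 8
2 → 11 → 4 → 9 → 3: 1+1+1+7 = 10
2 → 11 → 4 → 10 → 3: 1+1+3+1 = 6
Cheapest is 2 → 11 → 4 → 10 → 3 at 6 s.
So from 2 the first move is to 11.

11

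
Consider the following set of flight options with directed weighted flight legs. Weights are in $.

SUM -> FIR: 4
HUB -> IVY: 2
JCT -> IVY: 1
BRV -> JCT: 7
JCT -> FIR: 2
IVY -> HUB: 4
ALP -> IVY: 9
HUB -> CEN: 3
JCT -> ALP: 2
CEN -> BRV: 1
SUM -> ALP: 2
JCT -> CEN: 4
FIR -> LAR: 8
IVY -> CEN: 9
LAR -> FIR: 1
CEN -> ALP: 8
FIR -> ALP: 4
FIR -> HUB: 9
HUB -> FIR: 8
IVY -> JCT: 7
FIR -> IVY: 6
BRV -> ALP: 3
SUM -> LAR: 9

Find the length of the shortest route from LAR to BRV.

Enumerating some paths:
LAR–FIR–IVY–JCT–CEN–BRV: 1+6+7+4+1 = 19
LAR–FIR–IVY–HUB–CEN–BRV: 1+6+4+3+1 = 15
LAR–FIR–IVY–CEN–BRV: 1+6+9+1 = 17
LAR–FIR–HUB–CEN–BRV: 1+9+3+1 = 14
Cheapest is LAR–FIR–HUB–CEN–BRV at $14.

$14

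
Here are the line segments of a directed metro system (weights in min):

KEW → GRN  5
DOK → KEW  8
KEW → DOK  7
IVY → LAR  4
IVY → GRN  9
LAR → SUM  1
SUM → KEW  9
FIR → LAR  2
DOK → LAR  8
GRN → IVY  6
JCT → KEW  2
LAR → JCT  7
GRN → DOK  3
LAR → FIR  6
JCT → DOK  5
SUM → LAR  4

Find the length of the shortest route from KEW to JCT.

22 min

Shortest distances from KEW:
KEW: 0
GRN: 5  (via KEW)
DOK: 7  (via KEW)
IVY: 11  (via GRN)
LAR: 15  (via DOK)
SUM: 16  (via LAR)
FIR: 21  (via LAR)
JCT: 22  (via LAR)
Shortest route: KEW → DOK → LAR → JCT = 22 min.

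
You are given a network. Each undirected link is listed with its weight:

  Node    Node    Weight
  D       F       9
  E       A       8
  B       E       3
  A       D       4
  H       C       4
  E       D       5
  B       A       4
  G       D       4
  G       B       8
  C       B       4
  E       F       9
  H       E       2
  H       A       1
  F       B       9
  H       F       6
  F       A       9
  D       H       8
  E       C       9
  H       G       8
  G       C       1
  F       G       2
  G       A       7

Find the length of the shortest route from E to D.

Running Dijkstra from E:
E: 0
H: 2  (via E)
A: 3  (via H)
B: 3  (via E)
D: 5  (via E)
Shortest route: E → D = 5.

5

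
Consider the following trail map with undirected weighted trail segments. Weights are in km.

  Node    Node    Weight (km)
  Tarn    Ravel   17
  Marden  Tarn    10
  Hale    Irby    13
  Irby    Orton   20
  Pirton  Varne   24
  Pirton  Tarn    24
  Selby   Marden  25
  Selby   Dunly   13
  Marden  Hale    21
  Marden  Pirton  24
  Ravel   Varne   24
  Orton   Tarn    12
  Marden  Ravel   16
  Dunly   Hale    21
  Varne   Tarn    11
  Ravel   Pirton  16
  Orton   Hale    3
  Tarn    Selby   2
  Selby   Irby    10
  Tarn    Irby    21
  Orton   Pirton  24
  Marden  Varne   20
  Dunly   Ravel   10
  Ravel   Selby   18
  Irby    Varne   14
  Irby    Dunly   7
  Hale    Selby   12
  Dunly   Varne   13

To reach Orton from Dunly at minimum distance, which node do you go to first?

Irby

Enumerating some paths:
Dunly → Hale → Orton: 21+3 = 24
Dunly → Irby → Hale → Orton: 7+13+3 = 23
The minimum is 23 km via Dunly → Irby → Hale → Orton.
So from Dunly the first move is to Irby.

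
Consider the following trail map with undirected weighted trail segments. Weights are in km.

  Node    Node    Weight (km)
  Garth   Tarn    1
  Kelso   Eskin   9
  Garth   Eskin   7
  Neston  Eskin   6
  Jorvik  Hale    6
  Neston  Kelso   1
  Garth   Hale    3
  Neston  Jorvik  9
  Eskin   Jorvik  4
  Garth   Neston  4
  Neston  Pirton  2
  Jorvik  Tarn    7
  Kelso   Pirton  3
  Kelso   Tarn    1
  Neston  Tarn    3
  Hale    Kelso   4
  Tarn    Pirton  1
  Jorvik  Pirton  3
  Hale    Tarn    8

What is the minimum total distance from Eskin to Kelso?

7 km

Running Dijkstra from Eskin:
Eskin: 0
Jorvik: 4  (via Eskin)
Neston: 6  (via Eskin)
Garth: 7  (via Eskin)
Kelso: 7  (via Neston)
Shortest route: Eskin–Neston–Kelso = 7 km.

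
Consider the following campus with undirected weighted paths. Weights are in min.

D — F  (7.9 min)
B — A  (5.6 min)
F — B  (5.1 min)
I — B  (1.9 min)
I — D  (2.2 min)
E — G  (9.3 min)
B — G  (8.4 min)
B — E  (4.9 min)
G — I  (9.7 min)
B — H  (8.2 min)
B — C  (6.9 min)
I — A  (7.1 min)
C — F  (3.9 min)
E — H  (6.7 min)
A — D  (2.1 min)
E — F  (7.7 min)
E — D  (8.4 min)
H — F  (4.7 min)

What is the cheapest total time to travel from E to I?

6.8 min

Shortest distances from E:
E: 0
B: 4.9  (via E)
H: 6.7  (via E)
I: 6.8  (via B)
Shortest route: E–B–I = 6.8 min.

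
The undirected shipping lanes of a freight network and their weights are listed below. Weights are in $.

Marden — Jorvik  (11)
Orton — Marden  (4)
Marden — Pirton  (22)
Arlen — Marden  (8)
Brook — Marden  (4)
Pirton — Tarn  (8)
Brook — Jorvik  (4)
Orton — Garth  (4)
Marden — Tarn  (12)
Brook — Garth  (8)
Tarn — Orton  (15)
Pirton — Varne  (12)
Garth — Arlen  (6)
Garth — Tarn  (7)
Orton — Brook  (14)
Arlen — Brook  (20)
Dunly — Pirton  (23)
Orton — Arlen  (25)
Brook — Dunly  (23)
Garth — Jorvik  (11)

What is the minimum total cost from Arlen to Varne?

Candidate routes:
Arlen–Garth–Tarn–Pirton–Varne: 6+7+8+12 = 33
Arlen–Marden–Tarn–Pirton–Varne: 8+12+8+12 = 40
Arlen–Marden–Pirton–Varne: 8+22+12 = 42
The minimum is $33 via Arlen–Garth–Tarn–Pirton–Varne.

$33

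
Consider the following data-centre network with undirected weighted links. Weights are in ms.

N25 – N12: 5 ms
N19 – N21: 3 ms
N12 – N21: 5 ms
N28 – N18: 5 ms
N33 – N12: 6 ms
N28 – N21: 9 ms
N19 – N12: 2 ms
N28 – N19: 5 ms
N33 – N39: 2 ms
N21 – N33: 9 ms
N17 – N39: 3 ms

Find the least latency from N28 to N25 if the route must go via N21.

Best N28 to N21: N28–N19–N21 costing 8
Best N21 to N25: N21–N12–N25 costing 10
Total via N21: 8 + 10 = 18 ms.

18 ms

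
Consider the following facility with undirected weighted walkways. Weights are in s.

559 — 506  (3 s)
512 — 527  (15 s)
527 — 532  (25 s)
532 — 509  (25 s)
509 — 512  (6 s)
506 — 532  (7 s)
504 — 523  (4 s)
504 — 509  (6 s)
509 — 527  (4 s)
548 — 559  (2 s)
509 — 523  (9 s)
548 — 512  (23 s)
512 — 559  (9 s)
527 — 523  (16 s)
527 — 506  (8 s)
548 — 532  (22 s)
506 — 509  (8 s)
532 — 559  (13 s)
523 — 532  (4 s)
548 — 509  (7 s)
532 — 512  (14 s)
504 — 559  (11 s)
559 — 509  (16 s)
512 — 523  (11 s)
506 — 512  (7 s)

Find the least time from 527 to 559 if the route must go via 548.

13 s

Shortest 527→548: 527 → 509 → 548 = 11
Best 548 to 559: 548 → 559 costing 2
Total via 548: 11 + 2 = 13 s.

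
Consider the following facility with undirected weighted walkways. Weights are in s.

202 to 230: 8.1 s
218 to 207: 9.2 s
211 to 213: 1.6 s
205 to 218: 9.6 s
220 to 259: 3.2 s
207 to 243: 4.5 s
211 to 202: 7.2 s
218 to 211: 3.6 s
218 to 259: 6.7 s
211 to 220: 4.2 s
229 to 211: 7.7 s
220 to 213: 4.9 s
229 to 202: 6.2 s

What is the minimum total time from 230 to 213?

Shortest distances from 230:
230: 0
202: 8.1  (via 230)
229: 14.3  (via 202)
211: 15.3  (via 202)
213: 16.9  (via 211)
Shortest route: 230–202–211–213 = 16.9 s.

16.9 s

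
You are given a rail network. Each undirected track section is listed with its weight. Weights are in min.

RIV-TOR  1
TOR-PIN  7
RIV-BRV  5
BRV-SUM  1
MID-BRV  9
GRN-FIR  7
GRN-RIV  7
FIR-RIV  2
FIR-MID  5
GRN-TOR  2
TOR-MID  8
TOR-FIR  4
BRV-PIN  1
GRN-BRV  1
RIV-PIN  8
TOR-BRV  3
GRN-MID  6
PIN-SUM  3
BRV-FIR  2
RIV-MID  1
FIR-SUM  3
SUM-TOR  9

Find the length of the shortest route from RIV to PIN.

5 min

Running Dijkstra from RIV:
RIV: 0
MID: 1  (via RIV)
TOR: 1  (via RIV)
FIR: 2  (via RIV)
GRN: 3  (via TOR)
BRV: 4  (via TOR)
PIN: 5  (via BRV)
Shortest route: RIV–TOR–BRV–PIN = 5 min.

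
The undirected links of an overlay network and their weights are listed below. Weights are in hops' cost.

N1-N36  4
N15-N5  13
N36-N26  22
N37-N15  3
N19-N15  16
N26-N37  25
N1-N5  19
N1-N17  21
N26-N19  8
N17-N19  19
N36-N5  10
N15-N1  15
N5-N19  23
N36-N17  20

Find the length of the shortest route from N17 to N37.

38 hops' cost

Settle nodes by increasing distance from N17:
N17: 0
N19: 19  (via N17)
N36: 20  (via N17)
N1: 21  (via N17)
N26: 27  (via N19)
N5: 30  (via N36)
N15: 35  (via N19)
N37: 38  (via N15)
Shortest route: N17–N19–N15–N37 = 38 hops' cost.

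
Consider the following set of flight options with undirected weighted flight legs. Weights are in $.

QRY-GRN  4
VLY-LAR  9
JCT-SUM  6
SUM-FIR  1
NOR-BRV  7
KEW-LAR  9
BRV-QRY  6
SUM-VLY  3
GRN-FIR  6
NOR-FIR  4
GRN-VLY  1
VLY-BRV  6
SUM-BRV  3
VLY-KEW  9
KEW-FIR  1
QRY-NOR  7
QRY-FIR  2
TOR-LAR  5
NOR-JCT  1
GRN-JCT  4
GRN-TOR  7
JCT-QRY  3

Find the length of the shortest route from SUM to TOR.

$11

Compare a few routes:
SUM–FIR–GRN–TOR: 1+6+7 = 14
SUM–VLY–GRN–TOR: 3+1+7 = 11
SUM–FIR–QRY–GRN–TOR: 1+2+4+7 = 14
The minimum is $11 via SUM–VLY–GRN–TOR.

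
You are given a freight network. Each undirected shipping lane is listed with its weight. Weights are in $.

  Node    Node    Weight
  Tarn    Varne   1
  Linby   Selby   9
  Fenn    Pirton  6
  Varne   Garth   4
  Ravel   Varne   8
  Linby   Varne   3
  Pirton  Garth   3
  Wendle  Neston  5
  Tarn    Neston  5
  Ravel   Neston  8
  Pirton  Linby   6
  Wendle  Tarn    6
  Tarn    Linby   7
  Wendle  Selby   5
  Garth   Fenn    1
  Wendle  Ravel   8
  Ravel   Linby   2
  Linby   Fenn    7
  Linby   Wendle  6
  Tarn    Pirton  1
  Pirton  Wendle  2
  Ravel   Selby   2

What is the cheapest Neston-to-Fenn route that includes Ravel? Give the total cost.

Shortest Neston→Ravel: Neston–Ravel = 8
Shortest Ravel→Fenn: Ravel–Linby–Fenn = 9
Total via Ravel: 8 + 9 = $17.

$17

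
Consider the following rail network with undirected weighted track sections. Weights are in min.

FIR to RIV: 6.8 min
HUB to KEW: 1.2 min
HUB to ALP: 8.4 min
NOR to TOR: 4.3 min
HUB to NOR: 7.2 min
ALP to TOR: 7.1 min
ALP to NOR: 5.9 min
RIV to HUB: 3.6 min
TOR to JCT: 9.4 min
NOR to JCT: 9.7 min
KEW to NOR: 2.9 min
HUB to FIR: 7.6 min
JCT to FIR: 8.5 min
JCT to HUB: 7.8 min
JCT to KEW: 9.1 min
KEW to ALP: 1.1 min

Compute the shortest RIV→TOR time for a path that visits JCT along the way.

Best RIV to JCT: RIV → HUB → JCT costing 11.4
Best JCT to TOR: JCT → TOR costing 9.4
Total via JCT: 11.4 + 9.4 = 20.8 min.

20.8 min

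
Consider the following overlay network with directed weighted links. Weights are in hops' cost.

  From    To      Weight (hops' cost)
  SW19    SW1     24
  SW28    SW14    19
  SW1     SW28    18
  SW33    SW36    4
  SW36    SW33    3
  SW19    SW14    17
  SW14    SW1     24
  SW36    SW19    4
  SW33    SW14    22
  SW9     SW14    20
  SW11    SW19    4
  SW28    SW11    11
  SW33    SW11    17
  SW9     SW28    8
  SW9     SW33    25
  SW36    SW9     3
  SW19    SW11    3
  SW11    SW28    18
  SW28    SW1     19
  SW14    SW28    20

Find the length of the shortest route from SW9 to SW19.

23 hops' cost

Enumerating some paths:
SW9 - SW28 - SW11 - SW19: 8+11+4 = 23
SW9 - SW33 - SW36 - SW19: 25+4+4 = 33
SW9 - SW33 - SW11 - SW19: 25+17+4 = 46
Cheapest is SW9 - SW28 - SW11 - SW19 at 23 hops' cost.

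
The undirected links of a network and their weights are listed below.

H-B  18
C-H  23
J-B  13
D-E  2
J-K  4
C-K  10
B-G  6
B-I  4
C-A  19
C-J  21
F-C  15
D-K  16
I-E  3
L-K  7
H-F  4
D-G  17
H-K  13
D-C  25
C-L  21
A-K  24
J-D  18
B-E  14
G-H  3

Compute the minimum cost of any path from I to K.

21

Shortest distances from I:
I: 0
E: 3  (via I)
B: 4  (via I)
D: 5  (via E)
G: 10  (via B)
H: 13  (via G)
F: 17  (via H)
J: 17  (via B)
K: 21  (via D)
Shortest route: I–E–D–K = 21.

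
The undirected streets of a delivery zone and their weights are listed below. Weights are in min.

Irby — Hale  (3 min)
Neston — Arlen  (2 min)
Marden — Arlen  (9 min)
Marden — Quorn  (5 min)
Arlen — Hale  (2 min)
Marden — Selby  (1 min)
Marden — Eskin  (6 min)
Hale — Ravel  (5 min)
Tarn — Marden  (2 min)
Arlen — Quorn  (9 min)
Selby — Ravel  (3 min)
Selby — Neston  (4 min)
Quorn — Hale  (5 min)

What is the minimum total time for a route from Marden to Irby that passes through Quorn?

13 min

Best Marden to Quorn: Marden–Quorn costing 5
Best Quorn to Irby: Quorn–Hale–Irby costing 8
Total via Quorn: 5 + 8 = 13 min.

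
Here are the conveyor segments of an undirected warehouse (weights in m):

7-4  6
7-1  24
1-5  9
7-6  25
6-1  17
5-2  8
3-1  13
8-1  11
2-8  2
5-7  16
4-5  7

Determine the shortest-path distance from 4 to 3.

29 m

Compare a few routes:
4–5–1–3: 7+9+13 = 29
4–5–2–8–1–3: 7+8+2+11+13 = 41
Cheapest is 4–5–1–3 at 29 m.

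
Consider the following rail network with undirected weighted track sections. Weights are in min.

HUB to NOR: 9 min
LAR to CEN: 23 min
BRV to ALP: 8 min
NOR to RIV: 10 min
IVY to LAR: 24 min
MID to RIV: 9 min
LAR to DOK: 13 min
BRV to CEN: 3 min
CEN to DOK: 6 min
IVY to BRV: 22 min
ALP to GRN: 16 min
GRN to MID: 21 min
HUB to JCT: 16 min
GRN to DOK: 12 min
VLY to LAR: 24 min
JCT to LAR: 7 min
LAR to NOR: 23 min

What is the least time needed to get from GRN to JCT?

Shortest distances from GRN:
GRN: 0
DOK: 12  (via GRN)
ALP: 16  (via GRN)
CEN: 18  (via DOK)
BRV: 21  (via CEN)
MID: 21  (via GRN)
LAR: 25  (via DOK)
RIV: 30  (via MID)
JCT: 32  (via LAR)
Shortest route: GRN → DOK → LAR → JCT = 32 min.

32 min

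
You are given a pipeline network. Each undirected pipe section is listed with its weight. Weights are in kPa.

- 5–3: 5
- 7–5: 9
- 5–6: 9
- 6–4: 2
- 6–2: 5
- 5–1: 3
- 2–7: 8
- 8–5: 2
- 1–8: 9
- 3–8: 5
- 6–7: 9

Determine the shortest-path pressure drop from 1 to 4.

14 kPa

Settle nodes by increasing distance from 1:
1: 0
5: 3  (via 1)
8: 5  (via 5)
3: 8  (via 5)
6: 12  (via 5)
7: 12  (via 5)
4: 14  (via 6)
Shortest route: 1 → 5 → 6 → 4 = 14 kPa.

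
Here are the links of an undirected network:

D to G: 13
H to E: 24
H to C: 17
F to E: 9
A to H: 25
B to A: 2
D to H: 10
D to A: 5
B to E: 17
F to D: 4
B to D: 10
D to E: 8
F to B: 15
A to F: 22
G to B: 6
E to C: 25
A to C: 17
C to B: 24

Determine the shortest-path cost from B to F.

11

Running Dijkstra from B:
B: 0
A: 2  (via B)
G: 6  (via B)
D: 7  (via A)
F: 11  (via D)
Shortest route: B → A → D → F = 11.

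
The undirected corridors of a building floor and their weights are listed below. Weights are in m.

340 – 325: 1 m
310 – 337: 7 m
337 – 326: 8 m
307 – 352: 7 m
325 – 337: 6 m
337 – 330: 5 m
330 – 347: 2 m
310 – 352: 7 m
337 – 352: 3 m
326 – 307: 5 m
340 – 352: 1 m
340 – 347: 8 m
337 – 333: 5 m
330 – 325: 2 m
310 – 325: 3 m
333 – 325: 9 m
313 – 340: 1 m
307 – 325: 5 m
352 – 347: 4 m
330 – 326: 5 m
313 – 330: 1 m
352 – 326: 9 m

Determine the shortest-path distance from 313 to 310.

5 m

Shortest distances from 313:
313: 0
340: 1  (via 313)
330: 1  (via 313)
325: 2  (via 340)
352: 2  (via 340)
347: 3  (via 330)
337: 5  (via 352)
310: 5  (via 325)
Shortest route: 313 → 340 → 325 → 310 = 5 m.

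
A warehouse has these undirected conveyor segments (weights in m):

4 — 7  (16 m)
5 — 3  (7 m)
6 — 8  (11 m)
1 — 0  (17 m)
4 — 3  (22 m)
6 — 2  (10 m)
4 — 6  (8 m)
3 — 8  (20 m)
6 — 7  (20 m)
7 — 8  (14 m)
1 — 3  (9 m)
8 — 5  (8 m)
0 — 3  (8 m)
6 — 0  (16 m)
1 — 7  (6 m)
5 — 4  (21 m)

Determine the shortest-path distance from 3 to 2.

Enumerating some paths:
3 → 5 → 8 → 6 → 2: 7+8+11+10 = 36
3 → 0 → 6 → 2: 8+16+10 = 34
Cheapest is 3 → 0 → 6 → 2 at 34 m.

34 m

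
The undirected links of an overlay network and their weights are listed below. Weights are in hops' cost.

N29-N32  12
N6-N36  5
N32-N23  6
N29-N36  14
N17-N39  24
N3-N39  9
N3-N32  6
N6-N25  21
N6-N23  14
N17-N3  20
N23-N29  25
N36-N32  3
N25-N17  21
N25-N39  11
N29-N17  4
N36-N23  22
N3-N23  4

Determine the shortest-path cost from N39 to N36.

18 hops' cost

Running Dijkstra from N39:
N39: 0
N3: 9  (via N39)
N25: 11  (via N39)
N23: 13  (via N3)
N32: 15  (via N3)
N36: 18  (via N32)
Shortest route: N39 → N3 → N32 → N36 = 18 hops' cost.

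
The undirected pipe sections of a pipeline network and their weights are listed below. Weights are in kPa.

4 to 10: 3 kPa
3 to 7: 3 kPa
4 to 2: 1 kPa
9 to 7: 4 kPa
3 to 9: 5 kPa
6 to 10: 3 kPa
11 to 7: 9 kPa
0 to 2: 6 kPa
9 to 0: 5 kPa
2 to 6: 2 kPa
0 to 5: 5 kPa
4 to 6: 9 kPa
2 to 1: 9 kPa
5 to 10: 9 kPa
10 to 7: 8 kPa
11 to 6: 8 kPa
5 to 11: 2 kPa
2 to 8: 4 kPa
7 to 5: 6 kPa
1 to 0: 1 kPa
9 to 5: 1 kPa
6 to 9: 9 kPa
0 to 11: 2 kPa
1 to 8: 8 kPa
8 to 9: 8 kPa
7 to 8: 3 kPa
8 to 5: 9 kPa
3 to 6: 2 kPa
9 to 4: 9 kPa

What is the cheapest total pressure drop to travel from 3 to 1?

Settle nodes by increasing distance from 3:
3: 0
6: 2  (via 3)
7: 3  (via 3)
2: 4  (via 6)
4: 5  (via 2)
9: 5  (via 3)
10: 5  (via 6)
5: 6  (via 9)
8: 6  (via 7)
11: 8  (via 5)
0: 10  (via 2)
1: 11  (via 0)
Shortest route: 3 → 6 → 2 → 0 → 1 = 11 kPa.

11 kPa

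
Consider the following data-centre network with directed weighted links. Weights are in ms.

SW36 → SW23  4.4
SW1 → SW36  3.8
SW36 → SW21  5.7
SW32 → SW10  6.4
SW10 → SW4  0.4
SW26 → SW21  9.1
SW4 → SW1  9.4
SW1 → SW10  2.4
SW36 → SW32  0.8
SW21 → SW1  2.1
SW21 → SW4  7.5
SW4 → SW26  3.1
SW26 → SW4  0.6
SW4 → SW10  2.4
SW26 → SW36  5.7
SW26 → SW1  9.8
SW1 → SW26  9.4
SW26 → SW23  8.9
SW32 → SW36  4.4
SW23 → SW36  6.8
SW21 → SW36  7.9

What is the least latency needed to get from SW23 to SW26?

Shortest distances from SW23:
SW23: 0
SW36: 6.8  (via SW23)
SW32: 7.6  (via SW36)
SW21: 12.5  (via SW36)
SW10: 14  (via SW32)
SW4: 14.4  (via SW10)
SW1: 14.6  (via SW21)
SW26: 17.5  (via SW4)
Shortest route: SW23–SW36–SW32–SW10–SW4–SW26 = 17.5 ms.

17.5 ms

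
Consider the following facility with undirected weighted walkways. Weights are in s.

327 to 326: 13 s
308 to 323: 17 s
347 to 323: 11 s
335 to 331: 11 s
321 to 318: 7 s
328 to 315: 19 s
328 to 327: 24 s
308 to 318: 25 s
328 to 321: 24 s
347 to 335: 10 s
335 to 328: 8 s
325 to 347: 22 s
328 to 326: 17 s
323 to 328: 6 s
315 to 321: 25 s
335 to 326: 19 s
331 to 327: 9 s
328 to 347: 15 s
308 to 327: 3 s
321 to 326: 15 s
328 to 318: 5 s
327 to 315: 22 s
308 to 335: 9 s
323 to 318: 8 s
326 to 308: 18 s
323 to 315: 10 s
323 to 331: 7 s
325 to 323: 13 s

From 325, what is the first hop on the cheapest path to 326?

323

Enumerating some paths:
325 - 323 - 331 - 327 - 326: 13+7+9+13 = 42
325 - 323 - 328 - 326: 13+6+17 = 36
The minimum is 36 s via 325 - 323 - 328 - 326.
So from 325 the first move is to 323.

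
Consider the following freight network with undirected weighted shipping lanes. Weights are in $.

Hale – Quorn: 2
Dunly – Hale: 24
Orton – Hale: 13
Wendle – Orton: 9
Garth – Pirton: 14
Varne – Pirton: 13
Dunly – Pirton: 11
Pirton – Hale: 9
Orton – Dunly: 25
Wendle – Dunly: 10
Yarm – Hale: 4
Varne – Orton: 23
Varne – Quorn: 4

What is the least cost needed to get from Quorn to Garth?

Compare a few routes:
Quorn → Hale → Orton → Wendle → Dunly → Pirton → Garth: 2+13+9+10+11+14 = 59
Quorn → Hale → Dunly → Pirton → Garth: 2+24+11+14 = 51
Quorn → Varne → Pirton → Garth: 4+13+14 = 31
Quorn → Hale → Pirton → Garth: 2+9+14 = 25
Cheapest is Quorn → Hale → Pirton → Garth at $25.

$25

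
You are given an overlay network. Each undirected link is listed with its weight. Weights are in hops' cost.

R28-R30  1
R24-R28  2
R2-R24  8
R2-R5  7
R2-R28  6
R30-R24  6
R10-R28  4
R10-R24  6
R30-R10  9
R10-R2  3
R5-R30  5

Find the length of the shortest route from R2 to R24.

Running Dijkstra from R2:
R2: 0
R10: 3  (via R2)
R28: 6  (via R2)
R5: 7  (via R2)
R30: 7  (via R28)
R24: 8  (via R2)
Shortest route: R2 → R24 = 8 hops' cost.

8 hops' cost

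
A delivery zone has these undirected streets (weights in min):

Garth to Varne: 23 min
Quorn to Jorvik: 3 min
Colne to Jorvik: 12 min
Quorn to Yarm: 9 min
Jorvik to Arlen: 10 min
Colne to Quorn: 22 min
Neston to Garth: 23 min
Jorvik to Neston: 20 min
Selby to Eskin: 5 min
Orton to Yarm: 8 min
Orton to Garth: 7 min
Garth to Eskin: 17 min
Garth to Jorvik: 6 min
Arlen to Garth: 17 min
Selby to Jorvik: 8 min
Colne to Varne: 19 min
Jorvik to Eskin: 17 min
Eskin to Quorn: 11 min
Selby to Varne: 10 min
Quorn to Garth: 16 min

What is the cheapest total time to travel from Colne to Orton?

25 min

Candidate routes:
Colne → Jorvik → Garth → Orton: 12+6+7 = 25
Colne → Quorn → Jorvik → Garth → Orton: 22+3+6+7 = 38
Colne → Jorvik → Quorn → Garth → Orton: 12+3+16+7 = 38
Colne → Jorvik → Quorn → Yarm → Orton: 12+3+9+8 = 32
The minimum is 25 min via Colne → Jorvik → Garth → Orton.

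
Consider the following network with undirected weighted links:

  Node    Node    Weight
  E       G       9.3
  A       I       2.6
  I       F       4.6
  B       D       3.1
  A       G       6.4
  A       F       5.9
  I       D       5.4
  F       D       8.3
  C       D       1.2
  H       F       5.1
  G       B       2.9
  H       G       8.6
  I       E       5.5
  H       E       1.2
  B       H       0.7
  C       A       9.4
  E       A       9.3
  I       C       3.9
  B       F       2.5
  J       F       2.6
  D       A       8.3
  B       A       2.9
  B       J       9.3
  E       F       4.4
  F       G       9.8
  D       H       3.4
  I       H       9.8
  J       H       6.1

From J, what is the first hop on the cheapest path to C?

F

Enumerating some paths:
J - F - B - H - D - C: 2.6+2.5+0.7+3.4+1.2 = 10.4
J - F - B - D - C: 2.6+2.5+3.1+1.2 = 9.4
The minimum is 9.4 via J - F - B - D - C.
So from J the first move is to F.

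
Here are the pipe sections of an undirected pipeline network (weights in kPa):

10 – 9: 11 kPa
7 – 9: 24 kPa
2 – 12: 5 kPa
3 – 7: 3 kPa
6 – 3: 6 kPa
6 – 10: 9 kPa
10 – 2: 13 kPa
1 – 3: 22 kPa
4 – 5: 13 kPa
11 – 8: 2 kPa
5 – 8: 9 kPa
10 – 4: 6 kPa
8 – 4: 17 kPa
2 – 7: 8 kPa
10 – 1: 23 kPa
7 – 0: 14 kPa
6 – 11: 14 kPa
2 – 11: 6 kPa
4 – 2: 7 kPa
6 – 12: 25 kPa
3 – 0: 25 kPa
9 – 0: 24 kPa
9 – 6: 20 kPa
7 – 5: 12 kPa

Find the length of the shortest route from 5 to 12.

Running Dijkstra from 5:
5: 0
8: 9  (via 5)
11: 11  (via 8)
7: 12  (via 5)
4: 13  (via 5)
3: 15  (via 7)
2: 17  (via 11)
10: 19  (via 4)
6: 21  (via 3)
12: 22  (via 2)
Shortest route: 5 → 8 → 11 → 2 → 12 = 22 kPa.

22 kPa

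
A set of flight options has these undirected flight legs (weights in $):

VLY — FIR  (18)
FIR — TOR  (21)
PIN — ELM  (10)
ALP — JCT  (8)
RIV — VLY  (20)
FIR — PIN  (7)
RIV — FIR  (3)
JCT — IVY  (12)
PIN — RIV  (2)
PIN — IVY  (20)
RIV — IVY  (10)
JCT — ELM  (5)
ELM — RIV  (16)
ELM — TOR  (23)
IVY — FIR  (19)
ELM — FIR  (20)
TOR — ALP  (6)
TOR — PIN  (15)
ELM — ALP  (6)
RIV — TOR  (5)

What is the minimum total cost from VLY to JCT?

Shortest distances from VLY:
VLY: 0
FIR: 18  (via VLY)
RIV: 20  (via VLY)
PIN: 22  (via RIV)
TOR: 25  (via RIV)
IVY: 30  (via RIV)
ALP: 31  (via TOR)
ELM: 32  (via PIN)
JCT: 37  (via ELM)
Shortest route: VLY → RIV → PIN → ELM → JCT = $37.

$37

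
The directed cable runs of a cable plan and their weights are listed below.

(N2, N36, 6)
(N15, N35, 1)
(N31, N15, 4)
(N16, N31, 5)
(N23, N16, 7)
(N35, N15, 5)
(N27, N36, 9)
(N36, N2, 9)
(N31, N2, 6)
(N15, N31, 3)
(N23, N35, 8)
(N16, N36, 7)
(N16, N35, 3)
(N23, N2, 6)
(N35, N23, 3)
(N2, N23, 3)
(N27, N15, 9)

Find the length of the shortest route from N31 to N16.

Settle nodes by increasing distance from N31:
N31: 0
N15: 4  (via N31)
N35: 5  (via N15)
N2: 6  (via N31)
N23: 8  (via N35)
N36: 12  (via N2)
N16: 15  (via N23)
Shortest route: N31 → N15 → N35 → N23 → N16 = 15.

15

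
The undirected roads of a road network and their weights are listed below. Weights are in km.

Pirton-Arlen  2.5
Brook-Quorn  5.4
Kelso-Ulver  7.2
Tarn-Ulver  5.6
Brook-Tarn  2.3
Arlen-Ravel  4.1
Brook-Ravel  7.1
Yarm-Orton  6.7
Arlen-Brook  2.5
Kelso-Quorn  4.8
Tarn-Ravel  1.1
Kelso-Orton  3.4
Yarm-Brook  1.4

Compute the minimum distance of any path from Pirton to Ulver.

12.9 km

Shortest distances from Pirton:
Pirton: 0
Arlen: 2.5  (via Pirton)
Brook: 5  (via Arlen)
Yarm: 6.4  (via Brook)
Ravel: 6.6  (via Arlen)
Tarn: 7.3  (via Brook)
Quorn: 10.4  (via Brook)
Ulver: 12.9  (via Tarn)
Shortest route: Pirton → Arlen → Brook → Tarn → Ulver = 12.9 km.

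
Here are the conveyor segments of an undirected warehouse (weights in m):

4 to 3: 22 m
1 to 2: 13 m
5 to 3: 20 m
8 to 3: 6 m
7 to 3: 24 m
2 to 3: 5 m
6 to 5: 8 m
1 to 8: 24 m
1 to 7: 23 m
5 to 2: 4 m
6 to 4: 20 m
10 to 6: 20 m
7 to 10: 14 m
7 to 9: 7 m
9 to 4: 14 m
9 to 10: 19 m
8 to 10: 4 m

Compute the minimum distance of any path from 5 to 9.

38 m

Settle nodes by increasing distance from 5:
5: 0
2: 4  (via 5)
6: 8  (via 5)
3: 9  (via 2)
8: 15  (via 3)
1: 17  (via 2)
10: 19  (via 8)
4: 28  (via 6)
7: 33  (via 3)
9: 38  (via 10)
Shortest route: 5 → 2 → 3 → 8 → 10 → 9 = 38 m.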